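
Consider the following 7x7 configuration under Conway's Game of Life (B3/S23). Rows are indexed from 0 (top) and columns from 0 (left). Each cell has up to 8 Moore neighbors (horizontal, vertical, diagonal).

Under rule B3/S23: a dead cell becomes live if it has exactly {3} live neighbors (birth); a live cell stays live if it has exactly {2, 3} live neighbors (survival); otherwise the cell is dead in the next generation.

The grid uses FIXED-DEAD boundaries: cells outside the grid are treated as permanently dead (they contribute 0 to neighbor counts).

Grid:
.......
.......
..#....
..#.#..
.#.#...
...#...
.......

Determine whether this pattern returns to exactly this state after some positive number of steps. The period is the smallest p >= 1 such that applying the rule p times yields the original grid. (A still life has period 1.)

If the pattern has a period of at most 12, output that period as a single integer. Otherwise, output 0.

Answer: 2

Derivation:
Simulating and comparing each generation to the original:
Gen 0 (original, given above): 6 live cells
Gen 1: 6 live cells, differs from original
Gen 2: 6 live cells, MATCHES original -> period = 2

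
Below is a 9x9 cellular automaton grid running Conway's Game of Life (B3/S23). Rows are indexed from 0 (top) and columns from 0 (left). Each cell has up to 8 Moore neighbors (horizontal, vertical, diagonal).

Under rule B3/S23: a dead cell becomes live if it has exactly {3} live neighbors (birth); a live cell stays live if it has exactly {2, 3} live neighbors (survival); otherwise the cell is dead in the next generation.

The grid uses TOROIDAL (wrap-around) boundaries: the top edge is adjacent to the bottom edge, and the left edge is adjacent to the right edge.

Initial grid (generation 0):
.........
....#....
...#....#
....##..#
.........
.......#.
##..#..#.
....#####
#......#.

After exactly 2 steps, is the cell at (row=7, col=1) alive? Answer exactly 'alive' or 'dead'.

Answer: dead

Derivation:
Simulating step by step:
Generation 0 (given above): 18 live cells
Generation 1: 11 live cells
.........
.........
...#.#...
....#....
.........
........#
#...#....
.#..##...
.....#.#.
Generation 2: 11 live cells
.........
.........
....#....
....#....
.........
.........
#...##...
....###..
....###..

Cell (7,1) at generation 2: 0 -> dead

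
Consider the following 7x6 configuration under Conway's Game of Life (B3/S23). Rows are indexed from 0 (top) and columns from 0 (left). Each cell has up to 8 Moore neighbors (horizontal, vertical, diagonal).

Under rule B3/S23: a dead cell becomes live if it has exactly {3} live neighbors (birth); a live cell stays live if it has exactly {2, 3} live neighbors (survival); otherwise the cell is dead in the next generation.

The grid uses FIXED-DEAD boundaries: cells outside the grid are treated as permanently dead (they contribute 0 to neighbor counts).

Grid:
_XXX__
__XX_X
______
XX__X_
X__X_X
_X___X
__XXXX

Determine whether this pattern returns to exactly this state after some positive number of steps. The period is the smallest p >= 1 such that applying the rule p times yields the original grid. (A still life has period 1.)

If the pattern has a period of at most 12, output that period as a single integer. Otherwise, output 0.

Answer: 0

Derivation:
Simulating and comparing each generation to the original:
Gen 0 (original, given above): 18 live cells
Gen 1: 22 live cells, differs from original
Gen 2: 19 live cells, differs from original
Gen 3: 14 live cells, differs from original
Gen 4: 14 live cells, differs from original
Gen 5: 17 live cells, differs from original
Gen 6: 17 live cells, differs from original
Gen 7: 25 live cells, differs from original
Gen 8: 14 live cells, differs from original
Gen 9: 12 live cells, differs from original
Gen 10: 9 live cells, differs from original
Gen 11: 11 live cells, differs from original
Gen 12: 9 live cells, differs from original
No period found within 12 steps.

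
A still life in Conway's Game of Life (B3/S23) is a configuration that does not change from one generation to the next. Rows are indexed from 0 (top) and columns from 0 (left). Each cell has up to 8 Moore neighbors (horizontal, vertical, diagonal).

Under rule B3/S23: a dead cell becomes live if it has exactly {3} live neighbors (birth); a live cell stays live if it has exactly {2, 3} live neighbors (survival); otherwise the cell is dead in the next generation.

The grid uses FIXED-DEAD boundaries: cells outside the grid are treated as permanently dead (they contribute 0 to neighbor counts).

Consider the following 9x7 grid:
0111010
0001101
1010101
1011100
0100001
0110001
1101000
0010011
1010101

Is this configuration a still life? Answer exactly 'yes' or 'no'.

Compute generation 1 and compare to generation 0 (given above):
Generation 1:
0011010
0000001
0010000
1010100
1000010
0000000
1001011
1010111
0101001
Cell (0,1) differs: gen0=1 vs gen1=0 -> NOT a still life.

Answer: no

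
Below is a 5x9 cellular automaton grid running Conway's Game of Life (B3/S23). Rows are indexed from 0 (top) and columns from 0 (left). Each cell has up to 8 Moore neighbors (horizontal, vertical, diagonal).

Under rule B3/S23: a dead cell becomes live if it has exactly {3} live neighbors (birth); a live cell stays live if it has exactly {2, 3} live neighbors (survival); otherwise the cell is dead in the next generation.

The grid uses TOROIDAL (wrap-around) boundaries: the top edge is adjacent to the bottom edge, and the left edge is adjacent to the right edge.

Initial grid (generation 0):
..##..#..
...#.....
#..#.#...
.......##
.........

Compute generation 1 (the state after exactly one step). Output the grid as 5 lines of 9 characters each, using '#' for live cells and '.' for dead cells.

Answer: ..##.....
...#.....
....#...#
........#
.......#.

Derivation:
Simulating step by step:
Generation 0 (given above): 9 live cells
Generation 1: 7 live cells
(generation 1 grid is the final answer)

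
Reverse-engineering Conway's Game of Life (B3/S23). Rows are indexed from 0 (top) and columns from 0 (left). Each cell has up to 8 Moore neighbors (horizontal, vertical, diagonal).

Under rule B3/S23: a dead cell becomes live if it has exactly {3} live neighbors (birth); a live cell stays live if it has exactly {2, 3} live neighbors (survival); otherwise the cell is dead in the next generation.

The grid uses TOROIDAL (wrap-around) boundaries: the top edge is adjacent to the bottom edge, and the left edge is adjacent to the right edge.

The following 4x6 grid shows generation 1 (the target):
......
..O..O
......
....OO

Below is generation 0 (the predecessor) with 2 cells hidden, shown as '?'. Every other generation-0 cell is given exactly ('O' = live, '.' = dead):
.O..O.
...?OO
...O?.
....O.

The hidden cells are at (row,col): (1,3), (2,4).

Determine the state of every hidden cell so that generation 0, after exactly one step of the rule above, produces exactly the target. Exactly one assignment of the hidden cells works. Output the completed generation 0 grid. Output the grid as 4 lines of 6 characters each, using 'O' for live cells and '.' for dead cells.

Hidden generation-0 cells (in order): (1,3), (2,4).
A hidden cell only influences target cells in its own 3x3 neighborhood. Try each of the 2^2 = 4 assignments, step the completed generation 0 forward once under B3/S23, and compare with the target:
  (1,3)=. (2,4)=. -> step gives (0,3)='O' but target has '.' -> reject
  (1,3)=. (2,4)=O -> step gives (0,3)='O' but target has '.' -> reject
  (1,3)=O (2,4)=. -> step gives (1,3)='O' but target has '.' -> reject
  (1,3)=O (2,4)=O -> step reproduces the target at every cell -> ACCEPT
Unique solution: (1,3)=live, (2,4)=live.
Check: live-neighbor counts of every cell in the completed generation 0:
202444
213453
102454
112433
Applying B3/S23 to generation 0 with these counts gives:
......
..O..O
......
....OO
which matches the target exactly.

Answer: .O..O.
...OOO
...OO.
....O.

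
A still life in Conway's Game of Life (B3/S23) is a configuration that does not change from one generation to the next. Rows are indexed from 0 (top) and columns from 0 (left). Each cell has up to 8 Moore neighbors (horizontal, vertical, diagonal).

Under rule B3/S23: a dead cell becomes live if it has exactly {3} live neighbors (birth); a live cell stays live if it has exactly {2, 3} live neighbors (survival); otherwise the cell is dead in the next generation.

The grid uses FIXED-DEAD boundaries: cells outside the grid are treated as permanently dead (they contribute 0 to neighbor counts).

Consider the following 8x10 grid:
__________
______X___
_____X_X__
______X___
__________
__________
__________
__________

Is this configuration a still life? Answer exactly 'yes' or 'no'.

Answer: yes

Derivation:
Compute generation 1 and compare to generation 0 (given above):
Generation 1:
__________
______X___
_____X_X__
______X___
__________
__________
__________
__________
The grids are IDENTICAL -> still life.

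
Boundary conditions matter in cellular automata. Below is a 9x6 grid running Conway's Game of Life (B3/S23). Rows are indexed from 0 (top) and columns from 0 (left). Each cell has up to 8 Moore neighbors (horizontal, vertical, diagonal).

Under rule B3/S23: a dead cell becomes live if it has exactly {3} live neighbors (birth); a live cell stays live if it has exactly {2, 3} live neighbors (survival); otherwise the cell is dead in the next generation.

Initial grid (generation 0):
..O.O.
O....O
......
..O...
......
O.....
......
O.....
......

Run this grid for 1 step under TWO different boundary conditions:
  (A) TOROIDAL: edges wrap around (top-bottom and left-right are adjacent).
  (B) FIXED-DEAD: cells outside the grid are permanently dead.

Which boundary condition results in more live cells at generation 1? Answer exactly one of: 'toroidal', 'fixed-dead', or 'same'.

Answer: toroidal

Derivation:
Under TOROIDAL boundary, generation 1:
.....O
.....O
......
......
......
......
......
......
......
Population = 2

Under FIXED-DEAD boundary, generation 1:
......
......
......
......
......
......
......
......
......
Population = 0

Comparison: toroidal=2, fixed-dead=0 -> toroidal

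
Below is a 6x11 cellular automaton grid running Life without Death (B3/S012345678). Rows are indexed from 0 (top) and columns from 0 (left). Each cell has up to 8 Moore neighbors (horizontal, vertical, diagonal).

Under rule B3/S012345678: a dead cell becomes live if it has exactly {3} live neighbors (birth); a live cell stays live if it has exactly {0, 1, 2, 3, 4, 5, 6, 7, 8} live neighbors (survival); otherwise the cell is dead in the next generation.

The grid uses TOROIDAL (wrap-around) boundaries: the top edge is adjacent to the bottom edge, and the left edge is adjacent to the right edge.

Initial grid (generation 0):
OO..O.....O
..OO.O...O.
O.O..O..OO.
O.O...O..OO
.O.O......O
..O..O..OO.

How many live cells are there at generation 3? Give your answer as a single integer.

Answer: 39

Derivation:
Simulating step by step:
Generation 0 (given above): 25 live cells
Generation 1: 35 live cells
OO..OO..O.O
..OO.O..OO.
O.O.OOO.OO.
O.OO..O.OOO
.O.O....O.O
..OOOO..OO.
Generation 2: 39 live cells
OO..OOOOO.O
..OO.O..OO.
O.O.OOO.OO.
O.OO..O.OOO
.O.O.O..O.O
..OOOO.OOO.
Generation 3: 39 live cells
OO..OOOOO.O
..OO.O..OO.
O.O.OOO.OO.
O.OO..O.OOO
.O.O.O..O.O
..OOOO.OOO.
Population at generation 3: 39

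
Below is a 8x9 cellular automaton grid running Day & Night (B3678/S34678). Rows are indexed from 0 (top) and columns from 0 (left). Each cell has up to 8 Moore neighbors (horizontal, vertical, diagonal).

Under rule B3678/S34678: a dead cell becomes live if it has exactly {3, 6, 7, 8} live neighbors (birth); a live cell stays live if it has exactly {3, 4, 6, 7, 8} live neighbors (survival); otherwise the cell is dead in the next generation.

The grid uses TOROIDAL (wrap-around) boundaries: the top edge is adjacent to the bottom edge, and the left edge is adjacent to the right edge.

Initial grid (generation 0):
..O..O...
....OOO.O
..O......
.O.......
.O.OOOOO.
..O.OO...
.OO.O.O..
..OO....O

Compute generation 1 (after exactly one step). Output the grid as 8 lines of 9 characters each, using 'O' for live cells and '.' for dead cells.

Simulating step by step:
Generation 0 (given above): 24 live cells
Generation 1: 26 live cells
(generation 1 grid is the final answer)

Answer: .....OOO.
...O.O...
.....O...
...OOOO..
...OOOO..
..OO.O.O.
.OOOO....
..OOOO...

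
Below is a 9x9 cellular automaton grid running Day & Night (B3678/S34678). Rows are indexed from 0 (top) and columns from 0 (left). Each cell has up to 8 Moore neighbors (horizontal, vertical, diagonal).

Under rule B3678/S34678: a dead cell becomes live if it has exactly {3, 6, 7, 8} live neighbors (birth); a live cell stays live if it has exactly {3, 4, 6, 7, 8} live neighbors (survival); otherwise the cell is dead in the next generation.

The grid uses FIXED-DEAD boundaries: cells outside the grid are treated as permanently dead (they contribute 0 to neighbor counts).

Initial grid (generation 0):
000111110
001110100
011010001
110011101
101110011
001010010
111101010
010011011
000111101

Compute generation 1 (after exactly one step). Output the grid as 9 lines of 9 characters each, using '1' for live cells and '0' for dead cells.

Answer: 001111100
011101100
111111100
100111001
001010011
110111010
011101010
110010111
000011100

Derivation:
Simulating step by step:
Generation 0 (given above): 44 live cells
Generation 1: 46 live cells
(generation 1 grid is the final answer)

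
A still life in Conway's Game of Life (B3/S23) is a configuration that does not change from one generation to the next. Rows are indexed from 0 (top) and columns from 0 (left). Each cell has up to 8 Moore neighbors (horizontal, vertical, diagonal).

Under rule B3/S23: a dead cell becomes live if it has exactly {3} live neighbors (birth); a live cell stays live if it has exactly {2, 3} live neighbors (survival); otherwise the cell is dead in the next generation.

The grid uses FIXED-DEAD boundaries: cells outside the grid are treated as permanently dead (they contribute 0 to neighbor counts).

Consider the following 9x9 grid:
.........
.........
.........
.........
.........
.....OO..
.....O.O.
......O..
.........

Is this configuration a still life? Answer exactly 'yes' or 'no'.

Answer: yes

Derivation:
Compute generation 1 and compare to generation 0 (given above):
Generation 1:
.........
.........
.........
.........
.........
.....OO..
.....O.O.
......O..
.........
The grids are IDENTICAL -> still life.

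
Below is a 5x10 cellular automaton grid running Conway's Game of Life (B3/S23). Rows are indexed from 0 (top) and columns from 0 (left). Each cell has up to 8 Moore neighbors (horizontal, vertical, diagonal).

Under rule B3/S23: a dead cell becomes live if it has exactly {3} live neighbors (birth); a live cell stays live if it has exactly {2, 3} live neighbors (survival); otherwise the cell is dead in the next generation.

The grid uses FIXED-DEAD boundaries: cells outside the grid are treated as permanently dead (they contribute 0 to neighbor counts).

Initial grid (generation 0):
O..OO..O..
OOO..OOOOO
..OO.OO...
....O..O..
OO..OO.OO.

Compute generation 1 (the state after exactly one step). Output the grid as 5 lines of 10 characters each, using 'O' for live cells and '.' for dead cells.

Answer: O.OOOO.O..
O.......O.
..OO......
.OO....OO.
....OOOOO.

Derivation:
Simulating step by step:
Generation 0 (given above): 24 live cells
Generation 1: 19 live cells
(generation 1 grid is the final answer)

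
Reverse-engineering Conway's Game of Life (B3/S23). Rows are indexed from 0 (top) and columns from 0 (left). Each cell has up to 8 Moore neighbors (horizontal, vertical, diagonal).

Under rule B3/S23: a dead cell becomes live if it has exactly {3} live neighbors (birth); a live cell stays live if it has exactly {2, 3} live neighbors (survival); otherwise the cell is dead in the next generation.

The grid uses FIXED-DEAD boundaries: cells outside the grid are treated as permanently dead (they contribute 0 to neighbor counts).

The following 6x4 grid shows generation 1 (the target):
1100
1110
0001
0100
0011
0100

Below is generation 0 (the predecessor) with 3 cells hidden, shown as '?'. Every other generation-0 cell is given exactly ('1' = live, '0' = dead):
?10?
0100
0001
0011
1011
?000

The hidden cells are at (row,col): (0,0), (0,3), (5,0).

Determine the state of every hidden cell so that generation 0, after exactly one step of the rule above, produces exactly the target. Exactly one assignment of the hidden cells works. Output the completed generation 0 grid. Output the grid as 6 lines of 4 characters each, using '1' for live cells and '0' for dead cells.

Hidden generation-0 cells (in order): (0,0), (0,3), (5,0).
A hidden cell only influences target cells in its own 3x3 neighborhood. Try each of the 2^3 = 8 assignments, step the completed generation 0 forward once under B3/S23, and compare with the target:
  (0,0)=0 (0,3)=0 (5,0)=0 -> step gives (0,0)='0' but target has '1' -> reject
  (0,0)=0 (0,3)=0 (5,0)=1 -> step gives (0,0)='0' but target has '1' -> reject
  (0,0)=0 (0,3)=1 (5,0)=0 -> step gives (0,0)='0' but target has '1' -> reject
  (0,0)=0 (0,3)=1 (5,0)=1 -> step gives (0,0)='0' but target has '1' -> reject
  (0,0)=1 (0,3)=0 (5,0)=0 -> step gives (4,1)='1' but target has '0' -> reject
  (0,0)=1 (0,3)=0 (5,0)=1 -> step reproduces the target at every cell -> ACCEPT
  (0,0)=1 (0,3)=1 (5,0)=0 -> step gives (0,2)='1' but target has '0' -> reject
  (0,0)=1 (0,3)=1 (5,0)=1 -> step gives (0,2)='1' but target has '0' -> reject
Unique solution: (0,0)=live, (0,3)=dead, (5,0)=live.
Check: live-neighbor counts of every cell in the completed generation 0:
2220
3231
1242
1344
1433
1322
Applying B3/S23 to generation 0 with these counts gives:
1100
1110
0001
0100
0011
0100
which matches the target exactly.

Answer: 1100
0100
0001
0011
1011
1000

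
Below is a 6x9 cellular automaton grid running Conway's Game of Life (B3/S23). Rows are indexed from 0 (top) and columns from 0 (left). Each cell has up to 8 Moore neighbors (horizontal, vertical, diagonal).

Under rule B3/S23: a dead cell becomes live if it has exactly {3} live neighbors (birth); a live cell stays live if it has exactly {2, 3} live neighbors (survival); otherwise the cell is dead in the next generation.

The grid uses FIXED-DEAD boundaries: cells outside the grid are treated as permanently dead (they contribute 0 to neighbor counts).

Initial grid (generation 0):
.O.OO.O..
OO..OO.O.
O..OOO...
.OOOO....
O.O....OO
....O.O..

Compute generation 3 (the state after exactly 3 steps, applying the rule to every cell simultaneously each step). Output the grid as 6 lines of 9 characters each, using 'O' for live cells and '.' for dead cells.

Answer: ..OOO....
.OOOO....
.....O...
....OO...
....O.O..
.....O...

Derivation:
Simulating step by step:
Generation 0 (given above): 23 live cells
Generation 1: 17 live cells
OOOOO.O..
OO.......
O.....O..
O....O...
..O.OO.O.
.......O.
Generation 2: 12 live cells
O.OO.....
...O.O...
O........
.O..OO...
....OO...
......O..
Generation 3: 13 live cells
(generation 3 grid is the final answer)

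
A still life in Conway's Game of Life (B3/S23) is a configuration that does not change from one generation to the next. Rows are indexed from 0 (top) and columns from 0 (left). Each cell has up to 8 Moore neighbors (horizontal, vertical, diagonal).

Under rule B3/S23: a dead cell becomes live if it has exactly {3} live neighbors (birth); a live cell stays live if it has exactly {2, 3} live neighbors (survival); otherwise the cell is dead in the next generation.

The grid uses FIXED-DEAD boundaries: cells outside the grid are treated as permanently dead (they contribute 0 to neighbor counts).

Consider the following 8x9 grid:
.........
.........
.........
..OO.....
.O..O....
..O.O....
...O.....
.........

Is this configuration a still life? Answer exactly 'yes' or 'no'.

Compute generation 1 and compare to generation 0 (given above):
Generation 1:
.........
.........
.........
..OO.....
.O..O....
..O.O....
...O.....
.........
The grids are IDENTICAL -> still life.

Answer: yes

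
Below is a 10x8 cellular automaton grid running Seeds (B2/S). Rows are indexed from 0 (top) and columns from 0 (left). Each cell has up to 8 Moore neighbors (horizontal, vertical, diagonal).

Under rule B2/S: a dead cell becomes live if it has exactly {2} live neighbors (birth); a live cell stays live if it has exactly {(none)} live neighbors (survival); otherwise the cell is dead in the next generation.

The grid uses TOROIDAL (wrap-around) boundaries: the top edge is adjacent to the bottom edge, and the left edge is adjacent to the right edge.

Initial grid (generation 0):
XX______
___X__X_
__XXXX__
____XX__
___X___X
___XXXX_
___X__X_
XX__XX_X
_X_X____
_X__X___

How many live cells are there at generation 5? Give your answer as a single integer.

Answer: 14

Derivation:
Simulating step by step:
Generation 0 (given above): 27 live cells
Generation 1: 11 live cells
___XXX_X
X______X
________
________
__X_____
________
_X______
________
______XX
___X____
Generation 2: 12 live cells
__X_____
___X_X__
X______X
________
________
_XX_____
________
X_____XX
________
X_X_____
Generation 3: 17 live cells
____X___
XXX_X_XX
____X_X_
X______X
_XX_____
________
__X___X_
________
______X_
___X____
Generation 4: 13 live cells
______X_
________
__X_____
__XX_XX_
_______X
___X____
________
_____XXX
________
____XX__
Generation 5: 14 live cells
____X___
________
_X__XXX_
_X__X__X
_____X__
________
____XX_X
________
_______X
______X_
Population at generation 5: 14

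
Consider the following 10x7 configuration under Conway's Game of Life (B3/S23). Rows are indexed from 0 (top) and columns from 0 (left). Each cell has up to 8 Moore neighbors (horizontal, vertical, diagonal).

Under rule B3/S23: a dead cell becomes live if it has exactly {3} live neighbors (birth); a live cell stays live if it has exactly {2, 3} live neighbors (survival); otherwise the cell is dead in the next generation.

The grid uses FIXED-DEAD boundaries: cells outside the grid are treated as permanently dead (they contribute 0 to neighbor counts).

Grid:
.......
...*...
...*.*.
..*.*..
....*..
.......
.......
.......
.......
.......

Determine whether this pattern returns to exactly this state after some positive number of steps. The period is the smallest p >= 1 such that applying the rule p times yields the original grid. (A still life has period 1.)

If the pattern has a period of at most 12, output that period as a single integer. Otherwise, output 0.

Simulating and comparing each generation to the original:
Gen 0 (original, given above): 6 live cells
Gen 1: 6 live cells, differs from original
Gen 2: 6 live cells, MATCHES original -> period = 2

Answer: 2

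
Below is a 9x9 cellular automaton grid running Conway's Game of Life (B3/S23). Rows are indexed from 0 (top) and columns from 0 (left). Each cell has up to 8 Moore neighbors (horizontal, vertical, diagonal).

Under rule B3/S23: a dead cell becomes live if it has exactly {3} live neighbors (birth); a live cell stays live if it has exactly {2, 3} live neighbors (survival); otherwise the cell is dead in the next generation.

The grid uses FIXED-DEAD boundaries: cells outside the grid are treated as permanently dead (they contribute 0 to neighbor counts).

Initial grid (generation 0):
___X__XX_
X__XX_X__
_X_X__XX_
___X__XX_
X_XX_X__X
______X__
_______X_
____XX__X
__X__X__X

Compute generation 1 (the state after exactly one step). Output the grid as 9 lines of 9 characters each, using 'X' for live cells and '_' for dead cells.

Answer: ___XXXXX_
___XX____
___X_____
_X_X_X__X
__XXXX___
______XX_
_____XXX_
____XXXXX
____XX___

Derivation:
Simulating step by step:
Generation 0 (given above): 27 live cells
Generation 1: 28 live cells
(generation 1 grid is the final answer)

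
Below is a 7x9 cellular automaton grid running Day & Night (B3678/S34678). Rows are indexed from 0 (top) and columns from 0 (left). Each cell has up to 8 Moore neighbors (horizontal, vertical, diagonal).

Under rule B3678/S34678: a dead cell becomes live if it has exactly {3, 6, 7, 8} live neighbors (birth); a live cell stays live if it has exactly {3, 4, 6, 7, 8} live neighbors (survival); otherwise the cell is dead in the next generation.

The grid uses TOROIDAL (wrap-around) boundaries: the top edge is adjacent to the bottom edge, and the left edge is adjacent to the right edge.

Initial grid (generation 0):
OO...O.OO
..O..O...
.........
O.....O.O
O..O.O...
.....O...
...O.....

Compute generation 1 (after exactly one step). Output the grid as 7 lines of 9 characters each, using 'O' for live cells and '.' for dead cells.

Simulating step by step:
Generation 0 (given above): 15 live cells
Generation 1: 14 live cells
(generation 1 grid is the final answer)

Answer: ..O.O.O..
OO....O.O
.........
.........
....O.O.O
.........
O...O.O.O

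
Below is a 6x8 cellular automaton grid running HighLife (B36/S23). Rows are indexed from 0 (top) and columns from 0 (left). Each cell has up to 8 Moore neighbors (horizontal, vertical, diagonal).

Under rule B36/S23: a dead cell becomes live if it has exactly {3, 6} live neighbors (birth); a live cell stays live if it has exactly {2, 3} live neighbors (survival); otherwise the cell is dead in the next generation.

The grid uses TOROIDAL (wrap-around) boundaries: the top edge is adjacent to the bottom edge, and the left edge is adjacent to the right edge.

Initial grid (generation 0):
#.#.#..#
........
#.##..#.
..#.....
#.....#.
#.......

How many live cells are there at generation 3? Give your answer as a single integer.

Simulating step by step:
Generation 0 (given above): 12 live cells
Generation 1: 13 live cells
##.....#
#.#.....
.###....
..##....
.#.....#
#.......
Generation 2: 9 live cells
.......#
.#.#...#
........
#..#....
###.....
........
Generation 3: 11 live cells
#.......
#.......
#.#.....
#.#.....
###.....
##......
Population at generation 3: 11

Answer: 11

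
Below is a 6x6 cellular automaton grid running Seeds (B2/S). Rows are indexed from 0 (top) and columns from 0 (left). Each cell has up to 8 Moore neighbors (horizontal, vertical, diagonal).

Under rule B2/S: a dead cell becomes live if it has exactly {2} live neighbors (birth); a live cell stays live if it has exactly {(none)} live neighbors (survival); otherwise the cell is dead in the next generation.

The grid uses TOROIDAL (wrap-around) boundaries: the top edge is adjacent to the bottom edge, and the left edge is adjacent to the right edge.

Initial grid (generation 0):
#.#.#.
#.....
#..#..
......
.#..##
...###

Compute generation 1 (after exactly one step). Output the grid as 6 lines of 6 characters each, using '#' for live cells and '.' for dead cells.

Answer: ......
..#.#.
.#...#
.###..
..#...
......

Derivation:
Simulating step by step:
Generation 0 (given above): 12 live cells
Generation 1: 8 live cells
(generation 1 grid is the final answer)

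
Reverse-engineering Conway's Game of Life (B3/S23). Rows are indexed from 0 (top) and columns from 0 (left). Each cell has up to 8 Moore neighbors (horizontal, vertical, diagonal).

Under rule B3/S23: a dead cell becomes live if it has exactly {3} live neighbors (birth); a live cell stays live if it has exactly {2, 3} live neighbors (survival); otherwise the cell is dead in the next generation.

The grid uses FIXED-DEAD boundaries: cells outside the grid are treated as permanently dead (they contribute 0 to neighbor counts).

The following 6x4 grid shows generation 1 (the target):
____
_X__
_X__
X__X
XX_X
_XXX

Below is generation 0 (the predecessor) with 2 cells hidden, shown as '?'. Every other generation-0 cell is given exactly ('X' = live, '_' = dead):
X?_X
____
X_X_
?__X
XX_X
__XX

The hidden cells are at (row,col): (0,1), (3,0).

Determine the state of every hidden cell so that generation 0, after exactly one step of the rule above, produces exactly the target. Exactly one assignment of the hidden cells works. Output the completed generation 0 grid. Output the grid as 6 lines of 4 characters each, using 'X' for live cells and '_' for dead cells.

Hidden generation-0 cells (in order): (0,1), (3,0).
A hidden cell only influences target cells in its own 3x3 neighborhood. Try each of the 2^2 = 4 assignments, step the completed generation 0 forward once under B3/S23, and compare with the target:
  (0,1)=_ (3,0)=_ -> step gives (2,1)='_' but target has 'X' -> reject
  (0,1)=_ (3,0)=X -> step reproduces the target at every cell -> ACCEPT
  (0,1)=X (3,0)=_ -> step gives (1,0)='X' but target has '_' -> reject
  (0,1)=X (3,0)=X -> step gives (1,0)='X' but target has '_' -> reject
Unique solution: (0,1)=dead, (3,0)=live.
Check: live-neighbor counts of every cell in the completed generation 0:
0110
2322
1312
3542
2353
2332
Applying B3/S23 to generation 0 with these counts gives:
____
_X__
_X__
X__X
XX_X
_XXX
which matches the target exactly.

Answer: X__X
____
X_X_
X__X
XX_X
__XX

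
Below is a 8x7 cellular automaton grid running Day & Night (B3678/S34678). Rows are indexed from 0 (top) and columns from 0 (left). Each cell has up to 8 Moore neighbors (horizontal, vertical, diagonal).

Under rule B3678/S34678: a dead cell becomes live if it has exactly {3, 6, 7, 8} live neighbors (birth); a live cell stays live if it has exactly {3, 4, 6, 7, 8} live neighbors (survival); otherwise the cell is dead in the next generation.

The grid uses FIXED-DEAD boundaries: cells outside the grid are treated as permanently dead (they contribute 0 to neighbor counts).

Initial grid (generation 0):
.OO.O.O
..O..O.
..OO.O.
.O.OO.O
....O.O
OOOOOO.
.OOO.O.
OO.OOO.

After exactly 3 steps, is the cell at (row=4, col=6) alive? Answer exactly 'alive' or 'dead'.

Simulating step by step:
Generation 0 (given above): 30 live cells
Generation 1: 27 live cells
...O.O.
..O..OO
.OOO.OO
...OO..
O..O.O.
.O...OO
.OOOOOO
.O.OO..
Generation 2: 26 live cells
....O.O
.OO..OO
..OO.OO
.O.O..O
..O..OO
OO..O.O
OO.O..O
...OO..
Generation 3: 21 live cells
.......
..O...O
...O.OO
...O..O
O.OOOOO
OO.O..O
OO.O...
..O....

Cell (4,6) at generation 3: 1 -> alive

Answer: alive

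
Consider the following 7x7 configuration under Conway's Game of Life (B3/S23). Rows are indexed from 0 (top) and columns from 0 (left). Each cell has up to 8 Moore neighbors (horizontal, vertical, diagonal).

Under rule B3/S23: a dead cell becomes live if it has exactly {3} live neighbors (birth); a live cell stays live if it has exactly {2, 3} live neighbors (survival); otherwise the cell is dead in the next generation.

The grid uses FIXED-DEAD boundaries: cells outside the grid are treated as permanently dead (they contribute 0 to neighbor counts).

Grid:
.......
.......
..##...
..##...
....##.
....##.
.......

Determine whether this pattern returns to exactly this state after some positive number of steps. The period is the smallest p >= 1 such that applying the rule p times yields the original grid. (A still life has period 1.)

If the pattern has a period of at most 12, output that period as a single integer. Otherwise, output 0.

Simulating and comparing each generation to the original:
Gen 0 (original, given above): 8 live cells
Gen 1: 6 live cells, differs from original
Gen 2: 8 live cells, MATCHES original -> period = 2

Answer: 2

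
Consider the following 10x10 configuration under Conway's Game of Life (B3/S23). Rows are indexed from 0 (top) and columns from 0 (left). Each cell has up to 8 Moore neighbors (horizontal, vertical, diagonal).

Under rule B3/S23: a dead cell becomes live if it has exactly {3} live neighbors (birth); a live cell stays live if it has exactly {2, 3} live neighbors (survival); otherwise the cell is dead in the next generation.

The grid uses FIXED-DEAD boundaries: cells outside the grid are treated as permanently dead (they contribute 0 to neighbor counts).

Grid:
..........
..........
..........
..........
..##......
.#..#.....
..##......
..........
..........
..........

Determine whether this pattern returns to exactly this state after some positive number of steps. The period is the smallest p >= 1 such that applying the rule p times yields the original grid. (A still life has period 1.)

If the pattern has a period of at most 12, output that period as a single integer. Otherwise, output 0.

Answer: 1

Derivation:
Simulating and comparing each generation to the original:
Gen 0 (original, given above): 6 live cells
Gen 1: 6 live cells, MATCHES original -> period = 1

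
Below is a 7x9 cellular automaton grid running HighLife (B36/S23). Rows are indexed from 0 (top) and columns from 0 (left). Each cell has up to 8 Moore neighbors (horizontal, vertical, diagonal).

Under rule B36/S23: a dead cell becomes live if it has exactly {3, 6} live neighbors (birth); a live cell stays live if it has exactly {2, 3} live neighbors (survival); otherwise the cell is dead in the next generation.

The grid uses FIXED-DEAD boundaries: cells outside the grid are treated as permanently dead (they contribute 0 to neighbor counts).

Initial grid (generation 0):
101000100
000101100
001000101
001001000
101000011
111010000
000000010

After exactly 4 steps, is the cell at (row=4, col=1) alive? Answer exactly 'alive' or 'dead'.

Answer: alive

Derivation:
Simulating step by step:
Generation 0 (given above): 20 live cells
Generation 1: 25 live cells
000001100
011101100
001110110
001100101
111000000
101100011
010000000
Generation 2: 15 live cells
001011100
010000000
000000000
000011100
100000001
110100000
011000000
Generation 3: 12 live cells
000001000
000001000
000001000
000001000
110011000
100000000
111000000
Generation 4: 16 live cells
000000000
000011100
000011100
000001100
110011000
011000000
110000000

Cell (4,1) at generation 4: 1 -> alive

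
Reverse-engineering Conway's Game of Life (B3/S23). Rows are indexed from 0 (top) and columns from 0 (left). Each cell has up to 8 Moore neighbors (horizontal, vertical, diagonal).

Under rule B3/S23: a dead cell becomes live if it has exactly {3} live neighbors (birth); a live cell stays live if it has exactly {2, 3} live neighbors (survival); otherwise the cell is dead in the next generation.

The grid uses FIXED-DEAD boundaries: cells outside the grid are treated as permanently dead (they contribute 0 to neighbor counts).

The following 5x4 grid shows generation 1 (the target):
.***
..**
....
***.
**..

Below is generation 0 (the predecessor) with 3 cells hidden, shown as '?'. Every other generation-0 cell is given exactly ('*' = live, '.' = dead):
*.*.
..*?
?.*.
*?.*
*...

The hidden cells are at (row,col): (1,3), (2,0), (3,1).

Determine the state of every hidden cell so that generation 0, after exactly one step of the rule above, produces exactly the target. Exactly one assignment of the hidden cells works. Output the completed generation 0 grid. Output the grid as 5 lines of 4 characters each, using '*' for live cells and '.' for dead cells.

Hidden generation-0 cells (in order): (1,3), (2,0), (3,1).
A hidden cell only influences target cells in its own 3x3 neighborhood. Try each of the 2^3 = 8 assignments, step the completed generation 0 forward once under B3/S23, and compare with the target:
  (1,3)=. (2,0)=. (3,1)=. -> step gives (0,2)='.' but target has '*' -> reject
  (1,3)=. (2,0)=. (3,1)=* -> step gives (0,2)='.' but target has '*' -> reject
  (1,3)=. (2,0)=* (3,1)=. -> step gives (0,2)='.' but target has '*' -> reject
  (1,3)=. (2,0)=* (3,1)=* -> step gives (0,2)='.' but target has '*' -> reject
  (1,3)=* (2,0)=. (3,1)=. -> step gives (2,1)='*' but target has '.' -> reject
  (1,3)=* (2,0)=. (3,1)=* -> step reproduces the target at every cell -> ACCEPT
  (1,3)=* (2,0)=* (3,1)=. -> step gives (2,2)='*' but target has '.' -> reject
  (1,3)=* (2,0)=* (3,1)=* -> step gives (2,0)='*' but target has '.' -> reject
Unique solution: (1,3)=live, (2,0)=dead, (3,1)=live.
Check: live-neighbor counts of every cell in the completed generation 0:
0323
1433
2444
2331
2321
Applying B3/S23 to generation 0 with these counts gives:
.***
..**
....
***.
**..
which matches the target exactly.

Answer: *.*.
..**
..*.
**.*
*...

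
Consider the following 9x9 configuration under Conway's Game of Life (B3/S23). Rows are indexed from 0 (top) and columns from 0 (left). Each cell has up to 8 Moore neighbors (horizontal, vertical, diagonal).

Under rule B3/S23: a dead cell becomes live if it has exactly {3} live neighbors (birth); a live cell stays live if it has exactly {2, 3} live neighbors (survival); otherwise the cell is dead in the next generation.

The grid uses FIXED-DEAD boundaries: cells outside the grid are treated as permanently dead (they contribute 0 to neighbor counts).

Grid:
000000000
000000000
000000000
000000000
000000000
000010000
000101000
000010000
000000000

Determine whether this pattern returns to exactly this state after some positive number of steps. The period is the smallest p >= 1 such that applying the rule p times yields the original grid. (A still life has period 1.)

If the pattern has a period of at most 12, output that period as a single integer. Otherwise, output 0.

Simulating and comparing each generation to the original:
Gen 0 (original, given above): 4 live cells
Gen 1: 4 live cells, MATCHES original -> period = 1

Answer: 1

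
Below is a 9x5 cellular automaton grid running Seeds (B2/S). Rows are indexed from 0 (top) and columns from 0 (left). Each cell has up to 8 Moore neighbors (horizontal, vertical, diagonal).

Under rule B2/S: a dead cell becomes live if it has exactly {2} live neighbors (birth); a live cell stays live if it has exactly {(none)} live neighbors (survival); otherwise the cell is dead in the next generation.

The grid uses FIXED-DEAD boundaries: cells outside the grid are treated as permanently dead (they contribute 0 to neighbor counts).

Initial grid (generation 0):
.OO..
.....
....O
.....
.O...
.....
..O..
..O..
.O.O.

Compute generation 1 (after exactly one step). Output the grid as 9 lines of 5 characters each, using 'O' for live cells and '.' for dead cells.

Answer: .....
.OOO.
.....
.....
.....
.OO..
.O.O.
.....
.....

Derivation:
Simulating step by step:
Generation 0 (given above): 8 live cells
Generation 1: 7 live cells
(generation 1 grid is the final answer)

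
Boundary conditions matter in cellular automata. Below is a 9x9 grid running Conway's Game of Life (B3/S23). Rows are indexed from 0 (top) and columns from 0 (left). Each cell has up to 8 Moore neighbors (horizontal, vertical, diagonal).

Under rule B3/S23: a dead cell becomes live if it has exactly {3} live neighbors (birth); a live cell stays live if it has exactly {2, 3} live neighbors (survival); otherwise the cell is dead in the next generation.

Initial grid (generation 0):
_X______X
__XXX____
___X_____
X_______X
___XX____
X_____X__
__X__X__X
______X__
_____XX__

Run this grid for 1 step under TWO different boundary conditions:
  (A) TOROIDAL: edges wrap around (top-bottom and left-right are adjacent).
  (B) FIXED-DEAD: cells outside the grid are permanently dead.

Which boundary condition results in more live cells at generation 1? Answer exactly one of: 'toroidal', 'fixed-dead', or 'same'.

Answer: toroidal

Derivation:
Under TOROIDAL boundary, generation 1:
__XXXX___
__XXX____
__XXX____
___XX____
X_______X
___XXX___
_____XXX_
______XX_
_____XXX_
Population = 25

Under FIXED-DEAD boundary, generation 1:
__XX_____
__XXX____
__XXX____
___XX____
_________
___XXX___
_____XXX_
______XX_
_____XX__
Population = 20

Comparison: toroidal=25, fixed-dead=20 -> toroidal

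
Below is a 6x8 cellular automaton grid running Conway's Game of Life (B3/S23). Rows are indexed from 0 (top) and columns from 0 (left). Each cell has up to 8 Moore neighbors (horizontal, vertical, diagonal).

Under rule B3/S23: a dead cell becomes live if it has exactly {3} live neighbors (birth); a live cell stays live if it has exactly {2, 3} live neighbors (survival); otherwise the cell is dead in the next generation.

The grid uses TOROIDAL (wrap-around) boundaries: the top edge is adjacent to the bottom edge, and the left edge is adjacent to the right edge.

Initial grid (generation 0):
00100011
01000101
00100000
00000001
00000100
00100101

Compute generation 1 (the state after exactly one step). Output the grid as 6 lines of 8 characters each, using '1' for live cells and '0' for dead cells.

Answer: 01100101
11100001
10000010
00000000
00000000
00000101

Derivation:
Simulating step by step:
Generation 0 (given above): 12 live cells
Generation 1: 12 live cells
(generation 1 grid is the final answer)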